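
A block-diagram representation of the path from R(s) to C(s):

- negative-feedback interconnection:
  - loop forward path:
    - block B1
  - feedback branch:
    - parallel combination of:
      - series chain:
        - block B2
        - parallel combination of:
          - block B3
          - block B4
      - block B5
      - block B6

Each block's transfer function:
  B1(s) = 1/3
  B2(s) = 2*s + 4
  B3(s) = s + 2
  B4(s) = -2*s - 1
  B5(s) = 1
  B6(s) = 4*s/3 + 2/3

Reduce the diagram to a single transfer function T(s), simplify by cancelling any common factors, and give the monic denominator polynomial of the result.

Answer: s^2 + s/3 - 13/3

Working:
Step 1: add B3, B4 (parallel): 1 - s
Step 2: reduce the series chain B2, (B3+B4): -2*s^2 - 2*s + 4
Step 3: reduce the parallel group (B2*(B3+B4)), B5, B6: -2*s^2 - 2*s/3 + 17/3
Step 4: apply the feedback formula to B1, ((B2*(B3+B4))+B5+B6): (-3)/(6*s^2 + 2*s - 26)
T(s) is the step-4 result (common factors already cancelled). Leading coefficient of the denominator: 6. Divide through by 6 for the monic polynomial.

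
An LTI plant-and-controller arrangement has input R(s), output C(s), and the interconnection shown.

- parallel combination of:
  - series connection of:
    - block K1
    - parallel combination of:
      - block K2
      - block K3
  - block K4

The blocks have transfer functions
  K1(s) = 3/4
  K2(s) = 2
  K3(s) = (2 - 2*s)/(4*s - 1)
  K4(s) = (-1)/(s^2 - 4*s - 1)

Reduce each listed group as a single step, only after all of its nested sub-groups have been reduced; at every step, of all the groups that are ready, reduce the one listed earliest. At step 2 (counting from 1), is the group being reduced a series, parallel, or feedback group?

The answer is series.

Reasoning:
Step 1 - combine K2, K3 in parallel
Step 2 - combine K1, (K2+K3) in series
Step 3 - parallel reduction of (K1*(K2+K3)), K4
The group at step 2 is a series group.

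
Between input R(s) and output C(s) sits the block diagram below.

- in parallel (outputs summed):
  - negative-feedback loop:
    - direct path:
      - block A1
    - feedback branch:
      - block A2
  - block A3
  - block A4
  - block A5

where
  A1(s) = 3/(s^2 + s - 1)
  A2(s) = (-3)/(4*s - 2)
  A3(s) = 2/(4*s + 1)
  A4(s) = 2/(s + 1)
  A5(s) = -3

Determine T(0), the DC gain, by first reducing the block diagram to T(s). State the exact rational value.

First reduce the diagram to T(s).

Step 1: collapse the loop (A1 forward, A2 return), giving (12*s - 6)/(4*s^3 + 2*s^2 - 6*s - 7)
Step 2: add [A1/(1+A1*A2)], A3, A4, A5 (parallel), giving (-48*s^5 - 44*s^4 + 114*s^3 + 152*s^2 + 11*s - 13)/(16*s^5 + 28*s^4 - 10*s^3 - 56*s^2 - 41*s - 7)
DC gain: substitute s = 0 into T(s) from step 2: T(0) = -13/(-7) = 13/7.

Answer: 13/7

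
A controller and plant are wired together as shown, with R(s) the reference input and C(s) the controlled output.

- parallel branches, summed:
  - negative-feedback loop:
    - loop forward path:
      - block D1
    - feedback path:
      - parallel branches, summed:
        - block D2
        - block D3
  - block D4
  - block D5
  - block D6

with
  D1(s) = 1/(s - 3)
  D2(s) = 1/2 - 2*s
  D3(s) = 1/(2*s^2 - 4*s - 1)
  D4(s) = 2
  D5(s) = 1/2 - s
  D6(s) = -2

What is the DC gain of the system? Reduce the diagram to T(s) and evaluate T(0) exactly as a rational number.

The answer is 3/14.

Reasoning:
Step 1 - parallel reduction of D2, D3; result (-8*s^3 + 18*s^2 + 1)/(4*s^2 - 8*s - 2)
Step 2 - reduce the feedback loop with forward D1 and return (D2+D3); result (-4*s^2 + 8*s + 2)/(4*s^3 + 2*s^2 - 22*s - 7)
Step 3 - reduce the parallel group [D1/(1+D1*(D2+D3))], D4, D5, D6; result (-8*s^4 + 38*s^2 + 8*s - 3)/(8*s^3 + 4*s^2 - 44*s - 14)
Step 3 gives the overall T(s). Then T(0) = -3/(-14) = 3/14.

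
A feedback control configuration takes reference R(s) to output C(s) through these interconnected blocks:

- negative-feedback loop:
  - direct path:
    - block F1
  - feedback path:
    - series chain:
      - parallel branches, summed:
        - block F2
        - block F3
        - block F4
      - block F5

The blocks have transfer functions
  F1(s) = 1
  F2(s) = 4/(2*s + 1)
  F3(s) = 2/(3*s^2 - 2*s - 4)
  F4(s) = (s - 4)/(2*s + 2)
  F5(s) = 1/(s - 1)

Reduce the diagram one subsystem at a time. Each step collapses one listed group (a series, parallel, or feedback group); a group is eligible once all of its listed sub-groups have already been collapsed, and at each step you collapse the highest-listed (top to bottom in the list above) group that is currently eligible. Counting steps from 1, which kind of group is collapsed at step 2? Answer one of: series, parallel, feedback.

The answer is series.

Reasoning:
Step 1. parallel reduction of F2, F3, F4
Step 2. reduce the series chain (F2+F3+F4), F5
Step 3. close the feedback loop around F1, ((F2+F3+F4)*F5)
The group at step 2 is a series group.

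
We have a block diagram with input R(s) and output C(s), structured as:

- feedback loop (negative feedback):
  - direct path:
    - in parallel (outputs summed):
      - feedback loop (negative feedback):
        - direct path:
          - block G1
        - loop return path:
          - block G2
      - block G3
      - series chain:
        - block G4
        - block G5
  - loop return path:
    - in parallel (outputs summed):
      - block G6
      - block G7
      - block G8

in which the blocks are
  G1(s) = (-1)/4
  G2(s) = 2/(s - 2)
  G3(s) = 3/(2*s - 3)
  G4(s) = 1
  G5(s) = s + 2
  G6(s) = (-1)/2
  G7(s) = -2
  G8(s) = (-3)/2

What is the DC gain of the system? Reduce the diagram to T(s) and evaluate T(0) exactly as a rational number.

The answer is -4/11.

Reasoning:
(1) reduce the feedback loop with forward G1 and return G2; result (2 - s)/(4*s - 10)
(2) series reduction of G4, G5; result s + 2
(3) add [G1/(1+G1*G2)], G3, (G4*G5) (parallel); result (8*s^3 - 18*s^2 - 15*s + 24)/(8*s^2 - 32*s + 30)
(4) parallel reduction of G6, G7, G8; result -4
(5) collapse the loop (([G1/(1+G1*G2)]+G3+(G4*G5)) forward, (G6+G7+G8) return); result (-8*s^3 + 18*s^2 + 15*s - 24)/(32*s^3 - 80*s^2 - 28*s + 66)
Step 5 gives the overall T(s). Then T(0) = -24/66 = -4/11.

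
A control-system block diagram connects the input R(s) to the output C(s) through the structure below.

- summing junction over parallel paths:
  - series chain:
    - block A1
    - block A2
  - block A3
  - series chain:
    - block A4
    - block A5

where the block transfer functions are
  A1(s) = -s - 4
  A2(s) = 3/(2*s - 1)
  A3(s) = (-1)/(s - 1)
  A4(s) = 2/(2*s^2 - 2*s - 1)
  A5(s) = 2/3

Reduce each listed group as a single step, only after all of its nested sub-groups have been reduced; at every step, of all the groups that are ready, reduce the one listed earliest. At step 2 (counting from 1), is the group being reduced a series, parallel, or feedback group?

(1) series reduction of A1, A2
(2) combine A4, A5 in series
(3) sum the parallel branches (A1*A2), A3, (A4*A5)
So the answer for step 2 is series.

Final answer: series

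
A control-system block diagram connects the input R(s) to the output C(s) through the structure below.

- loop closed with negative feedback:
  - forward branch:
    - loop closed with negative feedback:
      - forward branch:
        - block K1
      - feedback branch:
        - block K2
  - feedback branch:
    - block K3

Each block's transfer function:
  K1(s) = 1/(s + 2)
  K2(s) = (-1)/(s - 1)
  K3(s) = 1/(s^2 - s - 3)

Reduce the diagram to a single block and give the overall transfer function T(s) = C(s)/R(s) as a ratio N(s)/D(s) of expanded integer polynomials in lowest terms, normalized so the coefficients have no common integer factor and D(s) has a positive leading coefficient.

[1] apply the feedback formula to K1, K2, giving (s - 1)/(s^2 + s - 3)
[2] apply the feedback formula to [K1/(1+K1*K2)], K3; the result is T(s) itself (integer coefficients, no common factor, positive leading denominator coefficient)

Answer: (s^3 - 2*s^2 - 2*s + 3)/(s^4 - 7*s^2 + s + 8)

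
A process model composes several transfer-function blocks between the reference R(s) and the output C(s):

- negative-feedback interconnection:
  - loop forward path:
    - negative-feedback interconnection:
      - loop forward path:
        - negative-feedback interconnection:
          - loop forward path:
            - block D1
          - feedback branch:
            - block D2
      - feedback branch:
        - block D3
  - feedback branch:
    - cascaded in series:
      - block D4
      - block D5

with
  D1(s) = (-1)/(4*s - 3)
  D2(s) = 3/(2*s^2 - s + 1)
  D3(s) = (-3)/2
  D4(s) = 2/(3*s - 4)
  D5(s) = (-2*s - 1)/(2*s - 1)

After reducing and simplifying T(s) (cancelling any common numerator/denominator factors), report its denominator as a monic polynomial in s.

Reducing step by step:

Step 1. close the feedback loop around D1, D2 gives (-2*s^2 + s - 1)/(8*s^3 - 10*s^2 + 7*s - 6)
Step 2. close the feedback loop around [D1/(1+D1*D2)], D3 gives (-4*s^2 + 2*s - 2)/(16*s^3 - 14*s^2 + 11*s - 9)
Step 3. reduce the series chain D4, D5 gives (-4*s - 2)/(6*s^2 - 11*s + 4)
Step 4. feedback reduction of [[D1/(1+D1*D2)]/(1+[D1/(1+D1*D2)]*D3)], (D4*D5) gives (-24*s^4 + 56*s^3 - 50*s^2 + 30*s - 8)/(96*s^5 - 260*s^4 + 300*s^3 - 231*s^2 + 147*s - 32)
No further cancellation is possible in the step-4 result, so that is T(s). Its denominator becomes monic after dividing by the leading coefficient 96.

Answer: s^5 - 65*s^4/24 + 25*s^3/8 - 77*s^2/32 + 49*s/32 - 1/3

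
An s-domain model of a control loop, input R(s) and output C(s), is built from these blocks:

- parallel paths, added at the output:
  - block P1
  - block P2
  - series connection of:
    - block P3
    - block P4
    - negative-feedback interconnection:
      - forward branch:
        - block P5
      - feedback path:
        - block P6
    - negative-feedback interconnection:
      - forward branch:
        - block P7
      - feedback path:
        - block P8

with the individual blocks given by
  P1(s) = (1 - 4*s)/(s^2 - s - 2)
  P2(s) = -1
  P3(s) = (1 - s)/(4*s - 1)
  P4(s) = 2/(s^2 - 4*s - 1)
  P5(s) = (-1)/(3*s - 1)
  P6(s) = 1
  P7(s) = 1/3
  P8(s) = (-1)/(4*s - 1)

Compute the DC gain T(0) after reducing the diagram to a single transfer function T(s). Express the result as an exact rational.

[1] apply the feedback formula to P5, P6 -> (-1)/(3*s - 2)
[2] reduce the feedback loop with forward P7 and return P8 -> (4*s - 1)/(12*s - 4)
[3] cascade P3, P4, [P5/(1+P5*P6)], [P7/(1+P7*P8)] -> (s - 1)/(18*s^4 - 90*s^3 + 58*s^2 + 2*s - 4)
[4] add P1, P2, (P3*P4*[P5/(1+P5*P6)]*[P7/(1+P7*P8)]) (parallel) -> (-18*s^6 + 36*s^5 + 266*s^4 - 445*s^3 + 170*s^2 + 17*s - 10)/(18*s^6 - 108*s^5 + 112*s^4 + 124*s^3 - 122*s^2 + 8)
Step 4 gives the overall T(s). Then T(0) = -10/8 = -5/4.

Answer: -5/4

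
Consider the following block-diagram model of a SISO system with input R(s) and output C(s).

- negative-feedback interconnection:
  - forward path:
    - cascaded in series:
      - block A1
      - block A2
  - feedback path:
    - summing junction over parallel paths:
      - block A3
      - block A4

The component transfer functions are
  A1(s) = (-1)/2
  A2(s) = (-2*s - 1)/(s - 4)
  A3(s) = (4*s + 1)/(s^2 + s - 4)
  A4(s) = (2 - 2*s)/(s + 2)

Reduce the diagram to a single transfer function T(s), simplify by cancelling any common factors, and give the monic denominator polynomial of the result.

Step 1. reduce the series chain A1, A2 gives (2*s + 1)/(2*s - 8)
Step 2. combine A3, A4 in parallel gives (-2*s^3 + 4*s^2 + 19*s - 6)/(s^3 + 3*s^2 - 2*s - 8)
Step 3. apply the feedback formula to (A1*A2), (A3+A4) gives (-2*s^4 - 7*s^3 + s^2 + 18*s + 8)/(2*s^4 - 4*s^3 - 14*s^2 - 7*s - 58)
No further cancellation is possible in the step-3 result, so that is T(s). Its denominator becomes monic after dividing by the leading coefficient 2.

Hence the answer: s^4 - 2*s^3 - 7*s^2 - 7*s/2 - 29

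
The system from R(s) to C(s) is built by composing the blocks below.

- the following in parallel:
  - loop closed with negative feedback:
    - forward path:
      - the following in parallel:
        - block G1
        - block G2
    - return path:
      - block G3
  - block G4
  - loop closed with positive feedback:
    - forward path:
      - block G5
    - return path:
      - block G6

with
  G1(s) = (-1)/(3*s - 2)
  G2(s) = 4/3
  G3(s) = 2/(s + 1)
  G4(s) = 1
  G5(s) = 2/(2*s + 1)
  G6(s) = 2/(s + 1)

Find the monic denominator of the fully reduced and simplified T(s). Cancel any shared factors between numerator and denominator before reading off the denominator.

First reduce the diagram to T(s).

Step 1. sum the parallel branches G1, G2, giving (12*s - 11)/(9*s - 6)
Step 2. collapse the loop ((G1+G2) forward, G3 return), giving (12*s^2 + s - 11)/(9*s^2 + 27*s - 28)
Step 3. close the feedback loop around G5, G6, giving (2*s + 2)/(2*s^2 + 3*s - 3)
Step 4. parallel reduction of [(G1+G2)/(1+(G1+G2)*G3)], G4, [G5/(1-G5*G6)], giving (42*s^4 + 137*s^3 + 15*s^2 - 203*s + 61)/(18*s^4 + 81*s^3 - 2*s^2 - 165*s + 84)
No further cancellation is possible in the step-4 result, so that is T(s). Its denominator becomes monic after dividing by the leading coefficient 18.

Answer: s^4 + 9*s^3/2 - s^2/9 - 55*s/6 + 14/3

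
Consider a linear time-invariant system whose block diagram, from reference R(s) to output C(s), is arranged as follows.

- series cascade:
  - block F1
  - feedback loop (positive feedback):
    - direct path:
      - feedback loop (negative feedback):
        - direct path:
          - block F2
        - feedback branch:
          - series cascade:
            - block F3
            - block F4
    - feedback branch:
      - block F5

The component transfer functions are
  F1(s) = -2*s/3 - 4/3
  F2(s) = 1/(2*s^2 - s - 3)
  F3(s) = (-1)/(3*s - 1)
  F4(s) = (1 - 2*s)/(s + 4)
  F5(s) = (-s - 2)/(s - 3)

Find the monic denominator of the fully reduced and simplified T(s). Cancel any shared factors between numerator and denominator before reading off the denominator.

1. series reduction of F3, F4; result (2*s - 1)/(3*s^2 + 11*s - 4)
2. reduce the feedback loop with forward F2 and return (F3*F4); result (3*s^2 + 11*s - 4)/(6*s^4 + 19*s^3 - 28*s^2 - 27*s + 11)
3. close the feedback loop around [F2/(1+F2*(F3*F4))], F5; result (3*s^3 + 2*s^2 - 37*s + 12)/(6*s^5 + s^4 - 82*s^3 + 74*s^2 + 110*s - 41)
4. multiply F1, [[F2/(1+F2*(F3*F4))]/(1-[F2/(1+F2*(F3*F4))]*F5)] (series); result (-6*s^4 - 16*s^3 + 66*s^2 + 124*s - 48)/(18*s^5 + 3*s^4 - 246*s^3 + 222*s^2 + 330*s - 123)
That last expression is T(s), already simplified. Scaling its denominator by 1/18 (the reciprocal of the leading coefficient) yields the monic denominator.

Therefore the answer is s^5 + s^4/6 - 41*s^3/3 + 37*s^2/3 + 55*s/3 - 41/6.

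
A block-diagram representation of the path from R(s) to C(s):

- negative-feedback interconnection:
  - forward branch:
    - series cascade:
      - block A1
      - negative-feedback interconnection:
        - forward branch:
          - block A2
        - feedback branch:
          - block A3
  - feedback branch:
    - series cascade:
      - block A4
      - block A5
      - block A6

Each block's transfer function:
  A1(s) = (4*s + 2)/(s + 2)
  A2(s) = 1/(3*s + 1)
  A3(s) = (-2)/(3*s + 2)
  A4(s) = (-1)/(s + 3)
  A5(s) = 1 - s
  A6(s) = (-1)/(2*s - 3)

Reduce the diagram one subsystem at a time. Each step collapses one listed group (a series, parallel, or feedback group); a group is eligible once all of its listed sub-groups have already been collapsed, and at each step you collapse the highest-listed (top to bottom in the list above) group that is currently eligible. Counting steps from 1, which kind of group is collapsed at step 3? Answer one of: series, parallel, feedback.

Reducing step by step:

1. reduce the feedback loop with forward A2 and return A3
2. series reduction of A1, [A2/(1+A2*A3)]
3. multiply A4, A5, A6 (series)
4. feedback reduction of (A1*[A2/(1+A2*A3)]), (A4*A5*A6)
So the answer for step 3 is series.

Answer: series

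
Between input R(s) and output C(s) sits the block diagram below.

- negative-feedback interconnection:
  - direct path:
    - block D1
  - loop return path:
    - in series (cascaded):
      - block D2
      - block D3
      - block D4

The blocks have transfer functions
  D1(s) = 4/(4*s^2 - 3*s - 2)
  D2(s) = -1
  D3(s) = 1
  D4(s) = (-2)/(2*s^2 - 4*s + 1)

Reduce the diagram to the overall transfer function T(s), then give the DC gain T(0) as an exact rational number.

Step 1. combine D2, D3, D4 in series -> 2/(2*s^2 - 4*s + 1)
Step 2. reduce the feedback loop with forward D1 and return (D2*D3*D4) -> (8*s^2 - 16*s + 4)/(8*s^4 - 22*s^3 + 12*s^2 + 5*s + 6)
The step-2 result is T(s). Setting s = 0: T(0) = 4/6 = 2/3.

Final answer: 2/3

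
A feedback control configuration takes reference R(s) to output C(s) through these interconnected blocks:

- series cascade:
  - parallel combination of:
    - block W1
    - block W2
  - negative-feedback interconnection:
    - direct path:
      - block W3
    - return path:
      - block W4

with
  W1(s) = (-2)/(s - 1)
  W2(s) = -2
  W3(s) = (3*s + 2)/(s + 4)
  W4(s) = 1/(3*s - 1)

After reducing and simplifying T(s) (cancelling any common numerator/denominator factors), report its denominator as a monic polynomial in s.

1. reduce the parallel group W1, W2 gives (-2*s)/(s - 1)
2. close the feedback loop around W3, W4 gives (9*s^2 + 3*s - 2)/(3*s^2 + 14*s - 2)
3. reduce the series chain (W1+W2), [W3/(1+W3*W4)] gives (-18*s^3 - 6*s^2 + 4*s)/(3*s^3 + 11*s^2 - 16*s + 2)
Step 3 gives the fully reduced T(s), with no common factor left to cancel. The denominator's leading coefficient is 3, so divide each of its coefficients by 3 to get the monic form.

Hence the answer: s^3 + 11*s^2/3 - 16*s/3 + 2/3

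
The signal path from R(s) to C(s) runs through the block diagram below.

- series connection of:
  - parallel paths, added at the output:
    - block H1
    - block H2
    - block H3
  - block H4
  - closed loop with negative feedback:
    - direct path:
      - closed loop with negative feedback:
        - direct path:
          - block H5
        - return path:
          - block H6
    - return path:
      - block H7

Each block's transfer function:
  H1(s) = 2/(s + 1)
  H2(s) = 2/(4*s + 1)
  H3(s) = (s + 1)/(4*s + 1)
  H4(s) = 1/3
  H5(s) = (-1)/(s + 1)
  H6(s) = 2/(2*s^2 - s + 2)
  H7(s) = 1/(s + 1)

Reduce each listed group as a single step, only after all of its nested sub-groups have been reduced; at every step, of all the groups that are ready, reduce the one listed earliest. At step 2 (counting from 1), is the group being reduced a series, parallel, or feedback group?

(1) parallel reduction of H1, H2, H3
(2) collapse the loop (H5 forward, H6 return)
(3) apply the feedback formula to [H5/(1+H5*H6)], H7
(4) series reduction of (H1+H2+H3), H4, [[H5/(1+H5*H6)]/(1+[H5/(1+H5*H6)]*H7)]
So the answer for step 2 is feedback.

Final answer: feedback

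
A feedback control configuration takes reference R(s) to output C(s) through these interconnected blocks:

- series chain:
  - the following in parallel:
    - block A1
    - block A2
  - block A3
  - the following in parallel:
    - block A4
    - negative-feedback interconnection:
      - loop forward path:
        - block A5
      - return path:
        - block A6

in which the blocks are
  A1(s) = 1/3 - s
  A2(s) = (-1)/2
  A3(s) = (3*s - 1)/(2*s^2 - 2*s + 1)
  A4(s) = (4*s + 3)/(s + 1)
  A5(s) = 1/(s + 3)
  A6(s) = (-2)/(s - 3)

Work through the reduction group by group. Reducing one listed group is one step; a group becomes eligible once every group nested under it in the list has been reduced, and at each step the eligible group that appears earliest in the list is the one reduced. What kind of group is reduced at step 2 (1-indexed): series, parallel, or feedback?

Step 1. reduce the parallel group A1, A2
Step 2. reduce the feedback loop with forward A5 and return A6
Step 3. parallel reduction of A4, [A5/(1+A5*A6)]
Step 4. combine (A1+A2), A3, (A4+[A5/(1+A5*A6)]) in series
So the answer for step 2 is feedback.

Final answer: feedback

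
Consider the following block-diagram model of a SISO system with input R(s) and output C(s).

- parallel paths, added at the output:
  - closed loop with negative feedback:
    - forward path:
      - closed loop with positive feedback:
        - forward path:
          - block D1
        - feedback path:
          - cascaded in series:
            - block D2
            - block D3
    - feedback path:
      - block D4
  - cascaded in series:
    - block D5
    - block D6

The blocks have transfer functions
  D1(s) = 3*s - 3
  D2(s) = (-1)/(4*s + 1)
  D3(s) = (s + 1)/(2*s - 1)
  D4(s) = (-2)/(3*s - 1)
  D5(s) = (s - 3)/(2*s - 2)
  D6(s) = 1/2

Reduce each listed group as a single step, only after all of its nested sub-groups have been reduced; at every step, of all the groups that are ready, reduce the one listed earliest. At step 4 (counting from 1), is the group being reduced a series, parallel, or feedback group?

(1) multiply D2, D3 (series)
(2) reduce the feedback loop with forward D1 and return (D2*D3)
(3) feedback reduction of [D1/(1-D1*(D2*D3))], D4
(4) reduce the series chain D5, D6
(5) reduce the parallel group [[D1/(1-D1*(D2*D3))]/(1+[D1/(1-D1*(D2*D3))]*D4)], (D5*D6)
At step 4 the group reduced is series.

Therefore the answer is series.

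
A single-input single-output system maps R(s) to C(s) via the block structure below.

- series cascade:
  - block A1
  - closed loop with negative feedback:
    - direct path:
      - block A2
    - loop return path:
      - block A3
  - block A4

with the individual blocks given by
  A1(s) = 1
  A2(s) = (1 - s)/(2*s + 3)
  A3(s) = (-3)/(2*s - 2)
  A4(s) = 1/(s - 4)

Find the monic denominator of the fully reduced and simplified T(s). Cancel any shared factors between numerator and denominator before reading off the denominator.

The answer is s^2 - 7*s/4 - 9.

Reasoning:
1. reduce the feedback loop with forward A2 and return A3: (2 - 2*s)/(4*s + 9)
2. reduce the series chain A1, [A2/(1+A2*A3)], A4: (2 - 2*s)/(4*s^2 - 7*s - 36)
T(s) is the step-2 result (common factors already cancelled). Leading coefficient of the denominator: 4. Divide through by 4 for the monic polynomial.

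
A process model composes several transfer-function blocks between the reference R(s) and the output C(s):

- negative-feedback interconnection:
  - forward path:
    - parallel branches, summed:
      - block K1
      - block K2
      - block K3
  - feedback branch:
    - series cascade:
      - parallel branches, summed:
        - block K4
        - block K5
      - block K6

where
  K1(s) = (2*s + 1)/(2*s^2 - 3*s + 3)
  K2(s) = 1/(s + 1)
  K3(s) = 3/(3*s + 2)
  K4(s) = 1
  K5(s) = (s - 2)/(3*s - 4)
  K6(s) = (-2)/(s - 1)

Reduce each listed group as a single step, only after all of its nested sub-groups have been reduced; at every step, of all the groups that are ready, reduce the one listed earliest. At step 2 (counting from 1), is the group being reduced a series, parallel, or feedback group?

The answer is parallel.

Reasoning:
(1) reduce the parallel group K1, K2, K3
(2) parallel reduction of K4, K5
(3) cascade (K4+K5), K6
(4) close the feedback loop around (K1+K2+K3), ((K4+K5)*K6)
Step 2: parallel.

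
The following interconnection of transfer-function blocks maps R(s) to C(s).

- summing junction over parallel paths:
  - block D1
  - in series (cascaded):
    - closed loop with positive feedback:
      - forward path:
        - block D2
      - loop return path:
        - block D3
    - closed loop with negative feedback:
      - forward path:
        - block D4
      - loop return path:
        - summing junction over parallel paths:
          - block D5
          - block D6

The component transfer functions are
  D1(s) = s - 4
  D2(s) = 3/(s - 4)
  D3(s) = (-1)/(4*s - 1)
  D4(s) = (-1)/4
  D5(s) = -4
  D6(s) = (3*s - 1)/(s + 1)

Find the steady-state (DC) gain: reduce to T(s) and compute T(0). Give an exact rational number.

The answer is -83/21.

Reasoning:
Step 1: apply the feedback formula to D2, D3, giving (12*s - 3)/(4*s^2 - 17*s + 7)
Step 2: combine D5, D6 in parallel, giving (-s - 5)/(s + 1)
Step 3: feedback reduction of D4, (D5+D6), giving (-s - 1)/(5*s + 9)
Step 4: cascade [D2/(1-D2*D3)], [D4/(1+D4*(D5+D6))], giving (-12*s^2 - 9*s + 3)/(20*s^3 - 49*s^2 - 118*s + 63)
Step 5: parallel reduction of D1, ([D2/(1-D2*D3)]*[D4/(1+D4*(D5+D6))]), giving (20*s^4 - 129*s^3 + 66*s^2 + 526*s - 249)/(20*s^3 - 49*s^2 - 118*s + 63)
That last expression is T(s); at s = 0 only the constant terms survive, so T(0) = -249/63 = -83/21.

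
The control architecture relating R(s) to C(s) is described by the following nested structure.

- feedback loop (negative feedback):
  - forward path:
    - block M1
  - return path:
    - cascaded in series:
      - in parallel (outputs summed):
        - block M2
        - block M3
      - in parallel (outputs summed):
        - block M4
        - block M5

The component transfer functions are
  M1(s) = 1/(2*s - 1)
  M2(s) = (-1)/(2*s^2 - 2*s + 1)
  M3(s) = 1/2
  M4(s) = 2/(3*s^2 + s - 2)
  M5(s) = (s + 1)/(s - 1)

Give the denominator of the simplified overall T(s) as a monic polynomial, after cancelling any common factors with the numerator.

The answer is s^6 - 23*s^5/12 + 13*s^4/12 + 7*s^3/8 - 29*s^2/12 + 29*s/24.

Reasoning:
[1] add M2, M3 (parallel) = (2*s^2 - 2*s - 1)/(4*s^2 - 4*s + 2)
[2] combine M4, M5 in parallel = (3*s^3 + 4*s^2 + s - 4)/(3*s^3 - 2*s^2 - 3*s + 2)
[3] reduce the series chain (M2+M3), (M4+M5) = (6*s^5 + 2*s^4 - 9*s^3 - 14*s^2 + 7*s + 4)/(12*s^5 - 20*s^4 + 2*s^3 + 16*s^2 - 14*s + 4)
[4] close the feedback loop around M1, ((M2+M3)*(M4+M5)) = (12*s^5 - 20*s^4 + 2*s^3 + 16*s^2 - 14*s + 4)/(24*s^6 - 46*s^5 + 26*s^4 + 21*s^3 - 58*s^2 + 29*s)
That last expression is T(s), already simplified. Scaling its denominator by 1/24 (the reciprocal of the leading coefficient) yields the monic denominator.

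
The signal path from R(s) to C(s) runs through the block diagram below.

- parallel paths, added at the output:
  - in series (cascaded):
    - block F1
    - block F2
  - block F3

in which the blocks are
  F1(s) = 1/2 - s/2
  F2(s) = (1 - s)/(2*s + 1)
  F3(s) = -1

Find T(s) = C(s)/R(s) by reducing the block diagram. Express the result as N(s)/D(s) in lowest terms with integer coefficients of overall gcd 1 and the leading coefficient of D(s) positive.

The answer is (s^2 - 6*s - 1)/(4*s + 2).

Reasoning:
[1] series reduction of F1, F2 gives (s^2 - 2*s + 1)/(4*s + 2)
[2] add (F1*F2), F3 (parallel); the result is T(s) itself (integer coefficients, no common factor, positive leading denominator coefficient)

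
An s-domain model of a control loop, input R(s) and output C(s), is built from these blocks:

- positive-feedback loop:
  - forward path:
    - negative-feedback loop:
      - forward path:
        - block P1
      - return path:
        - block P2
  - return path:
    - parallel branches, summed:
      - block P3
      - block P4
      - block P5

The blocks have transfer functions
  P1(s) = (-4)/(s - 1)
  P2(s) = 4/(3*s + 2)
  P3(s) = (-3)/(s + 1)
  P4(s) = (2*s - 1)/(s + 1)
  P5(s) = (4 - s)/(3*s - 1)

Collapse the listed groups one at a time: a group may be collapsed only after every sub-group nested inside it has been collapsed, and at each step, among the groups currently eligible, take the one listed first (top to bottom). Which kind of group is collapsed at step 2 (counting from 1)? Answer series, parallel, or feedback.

Step 1 - close the feedback loop around P1, P2
Step 2 - sum the parallel branches P3, P4, P5
Step 3 - reduce the feedback loop with forward [P1/(1+P1*P2)] and return (P3+P4+P5)
The group at step 2 is a parallel group.

Answer: parallel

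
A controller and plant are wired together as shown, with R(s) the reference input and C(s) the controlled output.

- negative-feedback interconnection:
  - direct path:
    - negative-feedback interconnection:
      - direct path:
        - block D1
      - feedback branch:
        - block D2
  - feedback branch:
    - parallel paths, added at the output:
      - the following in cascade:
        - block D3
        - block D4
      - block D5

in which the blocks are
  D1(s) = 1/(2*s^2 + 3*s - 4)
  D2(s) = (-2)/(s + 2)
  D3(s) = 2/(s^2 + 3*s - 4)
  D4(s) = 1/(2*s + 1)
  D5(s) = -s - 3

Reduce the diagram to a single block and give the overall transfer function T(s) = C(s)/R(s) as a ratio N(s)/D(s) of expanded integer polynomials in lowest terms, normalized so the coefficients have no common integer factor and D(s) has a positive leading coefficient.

1. feedback reduction of D1, D2 -> (s + 2)/(2*s^3 + 7*s^2 + 2*s - 10)
2. combine D3, D4 in series -> 2/(2*s^3 + 7*s^2 - 5*s - 4)
3. reduce the parallel group (D3*D4), D5 -> (-2*s^4 - 13*s^3 - 16*s^2 + 19*s + 14)/(2*s^3 + 7*s^2 - 5*s - 4)
4. close the feedback loop around [D1/(1+D1*D2)], ((D3*D4)+D5), which is the overall transfer function T(s) = C(s)/R(s) in lowest terms

Therefore the answer is (2*s^4 + 11*s^3 + 9*s^2 - 14*s - 8)/(4*s^6 + 26*s^5 + 26*s^4 - 91*s^3 - 121*s^2 + 94*s + 68).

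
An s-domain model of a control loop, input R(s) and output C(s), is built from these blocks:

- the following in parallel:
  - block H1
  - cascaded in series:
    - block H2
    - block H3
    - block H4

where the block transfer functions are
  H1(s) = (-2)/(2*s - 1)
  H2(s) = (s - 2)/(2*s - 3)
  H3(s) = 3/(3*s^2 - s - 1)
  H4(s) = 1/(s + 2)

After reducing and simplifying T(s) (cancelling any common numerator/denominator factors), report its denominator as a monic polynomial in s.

Step 1 - combine H2, H3, H4 in series gives (3*s - 6)/(6*s^4 + s^3 - 21*s^2 + 5*s + 6)
Step 2 - sum the parallel branches H1, (H2*H3*H4) gives (-12*s^4 - 2*s^3 + 48*s^2 - 25*s - 6)/(12*s^5 - 4*s^4 - 43*s^3 + 31*s^2 + 7*s - 6)
Step 2 gives the fully reduced T(s), with no common factor left to cancel. The denominator's leading coefficient is 12, so divide each of its coefficients by 12 to get the monic form.

Answer: s^5 - s^4/3 - 43*s^3/12 + 31*s^2/12 + 7*s/12 - 1/2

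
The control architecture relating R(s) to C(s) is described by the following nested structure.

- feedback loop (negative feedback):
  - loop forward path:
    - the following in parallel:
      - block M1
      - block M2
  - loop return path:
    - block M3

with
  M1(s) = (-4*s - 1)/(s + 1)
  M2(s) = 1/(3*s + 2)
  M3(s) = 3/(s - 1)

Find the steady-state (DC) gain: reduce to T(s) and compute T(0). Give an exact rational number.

Answer: -1/5

Working:
1. parallel reduction of M1, M2; result (-12*s^2 - 10*s - 1)/(3*s^2 + 5*s + 2)
2. close the feedback loop around (M1+M2), M3; result (-12*s^3 + 2*s^2 + 9*s + 1)/(3*s^3 - 34*s^2 - 33*s - 5)
DC gain: substitute s = 0 into T(s) from step 2: T(0) = 1/(-5) = -1/5.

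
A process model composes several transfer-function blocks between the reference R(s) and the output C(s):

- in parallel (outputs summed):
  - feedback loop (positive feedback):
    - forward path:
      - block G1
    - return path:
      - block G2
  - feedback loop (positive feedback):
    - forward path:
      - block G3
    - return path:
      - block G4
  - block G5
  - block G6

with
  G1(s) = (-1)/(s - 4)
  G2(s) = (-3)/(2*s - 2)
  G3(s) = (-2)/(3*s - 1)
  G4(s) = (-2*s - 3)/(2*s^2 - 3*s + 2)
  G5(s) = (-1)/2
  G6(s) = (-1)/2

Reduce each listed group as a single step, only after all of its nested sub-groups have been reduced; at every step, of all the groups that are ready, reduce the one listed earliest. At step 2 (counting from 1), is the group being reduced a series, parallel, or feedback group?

Step 1. close the feedback loop around G1, G2
Step 2. collapse the loop (G3 forward, G4 return)
Step 3. parallel reduction of [G1/(1-G1*G2)], [G3/(1-G3*G4)], G5, G6
The group at step 2 is a feedback group.

Therefore the answer is feedback.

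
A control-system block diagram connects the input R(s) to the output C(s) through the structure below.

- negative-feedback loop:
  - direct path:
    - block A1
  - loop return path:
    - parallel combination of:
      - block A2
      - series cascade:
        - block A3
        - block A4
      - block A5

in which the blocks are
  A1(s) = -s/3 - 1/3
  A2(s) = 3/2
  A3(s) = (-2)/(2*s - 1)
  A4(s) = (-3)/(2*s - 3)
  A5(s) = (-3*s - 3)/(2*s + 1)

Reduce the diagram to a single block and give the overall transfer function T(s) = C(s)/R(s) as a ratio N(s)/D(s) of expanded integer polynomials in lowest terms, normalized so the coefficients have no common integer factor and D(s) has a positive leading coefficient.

Answer: (-16*s^4 + 8*s^3 + 28*s^2 - 2*s - 6)/(60*s^3 - 108*s^2 - 63*s + 15)

Working:
[1] combine A3, A4 in series, giving 6/(4*s^2 - 8*s + 3)
[2] parallel reduction of A2, (A3*A4), A5, giving (-12*s^2 + 48*s + 3)/(16*s^3 - 24*s^2 - 4*s + 6)
[3] close the feedback loop around A1, (A2+(A3*A4)+A5), which is the overall transfer function T(s) = C(s)/R(s) in lowest terms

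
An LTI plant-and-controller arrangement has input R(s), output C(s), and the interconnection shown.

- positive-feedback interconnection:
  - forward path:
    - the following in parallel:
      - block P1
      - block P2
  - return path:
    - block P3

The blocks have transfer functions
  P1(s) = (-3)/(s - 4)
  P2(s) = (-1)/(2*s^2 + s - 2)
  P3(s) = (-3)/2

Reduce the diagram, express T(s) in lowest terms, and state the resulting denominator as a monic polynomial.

1. sum the parallel branches P1, P2 = (-6*s^2 - 4*s + 10)/(2*s^3 - 7*s^2 - 6*s + 8)
2. collapse the loop ((P1+P2) forward, P3 return) = (-6*s^2 - 4*s + 10)/(2*s^3 - 16*s^2 - 12*s + 23)
Step 2 gives the fully reduced T(s), with no common factor left to cancel. The denominator's leading coefficient is 2, so divide each of its coefficients by 2 to get the monic form.

Answer: s^3 - 8*s^2 - 6*s + 23/2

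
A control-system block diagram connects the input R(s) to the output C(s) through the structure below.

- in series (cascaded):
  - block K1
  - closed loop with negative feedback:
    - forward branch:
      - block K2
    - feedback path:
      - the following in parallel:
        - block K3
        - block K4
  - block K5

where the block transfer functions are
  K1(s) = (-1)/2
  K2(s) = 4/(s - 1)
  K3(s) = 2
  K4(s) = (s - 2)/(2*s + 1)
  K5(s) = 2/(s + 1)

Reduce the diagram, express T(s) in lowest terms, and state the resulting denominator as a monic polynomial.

Step 1: parallel reduction of K3, K4 -> (5*s)/(2*s + 1)
Step 2: feedback reduction of K2, (K3+K4) -> (8*s + 4)/(2*s^2 + 19*s - 1)
Step 3: series reduction of K1, [K2/(1+K2*(K3+K4))], K5 -> (-8*s - 4)/(2*s^3 + 21*s^2 + 18*s - 1)
No further cancellation is possible in the step-3 result, so that is T(s). Its denominator becomes monic after dividing by the leading coefficient 2.

Therefore the answer is s^3 + 21*s^2/2 + 9*s - 1/2.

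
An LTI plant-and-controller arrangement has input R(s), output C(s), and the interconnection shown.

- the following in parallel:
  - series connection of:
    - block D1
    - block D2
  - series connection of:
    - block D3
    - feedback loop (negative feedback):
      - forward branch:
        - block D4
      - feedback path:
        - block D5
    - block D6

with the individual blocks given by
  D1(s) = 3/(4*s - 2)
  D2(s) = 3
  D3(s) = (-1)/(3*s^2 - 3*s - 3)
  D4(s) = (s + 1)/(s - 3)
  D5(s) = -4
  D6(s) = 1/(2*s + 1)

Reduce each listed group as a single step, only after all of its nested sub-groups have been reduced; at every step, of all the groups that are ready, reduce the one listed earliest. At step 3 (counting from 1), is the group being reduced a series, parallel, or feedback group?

1. reduce the series chain D1, D2
2. apply the feedback formula to D4, D5
3. combine D3, [D4/(1+D4*D5)], D6 in series
4. parallel reduction of (D1*D2), (D3*[D4/(1+D4*D5)]*D6)
Step 3: series.

Answer: series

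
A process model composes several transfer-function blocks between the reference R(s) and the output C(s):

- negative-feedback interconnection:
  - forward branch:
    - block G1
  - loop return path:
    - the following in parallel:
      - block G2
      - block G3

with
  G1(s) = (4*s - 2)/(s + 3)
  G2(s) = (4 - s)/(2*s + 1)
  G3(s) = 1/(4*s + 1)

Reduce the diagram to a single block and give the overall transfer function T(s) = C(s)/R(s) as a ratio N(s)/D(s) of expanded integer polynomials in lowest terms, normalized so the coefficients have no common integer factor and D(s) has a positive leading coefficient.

(1) reduce the parallel group G2, G3 -> (-4*s^2 + 17*s + 5)/(8*s^2 + 6*s + 1)
(2) close the feedback loop around G1, (G2+G3), giving the overall T(s)

Hence the answer: (-32*s^3 - 8*s^2 + 8*s + 2)/(8*s^3 - 106*s^2 - 5*s + 7)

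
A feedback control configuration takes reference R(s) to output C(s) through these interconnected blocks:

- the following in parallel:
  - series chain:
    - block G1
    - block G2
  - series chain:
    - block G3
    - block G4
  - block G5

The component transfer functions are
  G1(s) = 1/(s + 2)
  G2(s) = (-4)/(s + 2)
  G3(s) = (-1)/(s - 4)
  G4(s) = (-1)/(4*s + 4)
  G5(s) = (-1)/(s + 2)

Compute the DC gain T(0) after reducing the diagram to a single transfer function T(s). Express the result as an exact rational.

The answer is -25/16.

Reasoning:
1. combine G1, G2 in series gives (-4)/(s^2 + 4*s + 4)
2. series reduction of G3, G4 gives 1/(4*s^2 - 12*s - 16)
3. add (G1*G2), (G3*G4), G5 (parallel) gives (-4*s^3 - 11*s^2 + 92*s + 100)/(4*s^4 + 4*s^3 - 48*s^2 - 112*s - 64)
Step 3 gives the overall T(s). Then T(0) = 100/(-64) = -25/16.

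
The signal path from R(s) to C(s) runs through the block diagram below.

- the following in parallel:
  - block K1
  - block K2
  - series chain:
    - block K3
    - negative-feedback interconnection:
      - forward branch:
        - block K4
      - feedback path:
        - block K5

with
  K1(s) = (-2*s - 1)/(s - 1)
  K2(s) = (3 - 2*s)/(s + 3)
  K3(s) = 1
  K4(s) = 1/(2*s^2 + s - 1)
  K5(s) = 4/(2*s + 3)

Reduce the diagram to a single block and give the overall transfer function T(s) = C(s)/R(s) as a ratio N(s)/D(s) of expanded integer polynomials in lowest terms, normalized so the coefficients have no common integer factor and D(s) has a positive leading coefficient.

Step 1 - reduce the feedback loop with forward K4 and return K5, giving (2*s + 3)/(4*s^3 + 8*s^2 + s + 1)
Step 2 - reduce the series chain K3, [K4/(1+K4*K5)], giving (2*s + 3)/(4*s^3 + 8*s^2 + s + 1)
Step 3 - add K1, K2, (K3*[K4/(1+K4*K5)]) (parallel): this yields T(s), and no further normalization is needed

Answer: (-16*s^5 - 40*s^4 - 42*s^3 - 47*s^2 - 8*s - 15)/(4*s^5 + 16*s^4 + 5*s^3 - 21*s^2 - s - 3)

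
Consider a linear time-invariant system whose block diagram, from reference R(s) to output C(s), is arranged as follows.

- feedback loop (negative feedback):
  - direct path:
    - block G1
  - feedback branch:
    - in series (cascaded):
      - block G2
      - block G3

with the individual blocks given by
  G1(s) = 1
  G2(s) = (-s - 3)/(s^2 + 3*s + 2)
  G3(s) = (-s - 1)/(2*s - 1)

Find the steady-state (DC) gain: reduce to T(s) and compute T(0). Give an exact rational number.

Step 1: multiply G2, G3 (series); result (s + 3)/(2*s^2 + 3*s - 2)
Step 2: feedback reduction of G1, (G2*G3); result (2*s^2 + 3*s - 2)/(2*s^2 + 4*s + 1)
DC gain: substitute s = 0 into T(s) from step 2: T(0) = -2/1 = -2.

Therefore the answer is -2.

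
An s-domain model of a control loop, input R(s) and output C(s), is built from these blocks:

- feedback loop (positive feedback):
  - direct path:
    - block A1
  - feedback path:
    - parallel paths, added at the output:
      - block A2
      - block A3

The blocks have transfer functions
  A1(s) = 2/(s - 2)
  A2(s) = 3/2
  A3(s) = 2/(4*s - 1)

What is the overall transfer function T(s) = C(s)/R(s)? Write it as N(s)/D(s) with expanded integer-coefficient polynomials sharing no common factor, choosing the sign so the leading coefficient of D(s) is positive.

First reduce the diagram to T(s).

Step 1. add A2, A3 (parallel) gives (12*s + 1)/(8*s - 2)
Step 2. feedback reduction of A1, (A2+A3); the result is T(s) itself (integer coefficients, no common factor, positive leading denominator coefficient)

Answer: (8*s - 2)/(4*s^2 - 21*s + 1)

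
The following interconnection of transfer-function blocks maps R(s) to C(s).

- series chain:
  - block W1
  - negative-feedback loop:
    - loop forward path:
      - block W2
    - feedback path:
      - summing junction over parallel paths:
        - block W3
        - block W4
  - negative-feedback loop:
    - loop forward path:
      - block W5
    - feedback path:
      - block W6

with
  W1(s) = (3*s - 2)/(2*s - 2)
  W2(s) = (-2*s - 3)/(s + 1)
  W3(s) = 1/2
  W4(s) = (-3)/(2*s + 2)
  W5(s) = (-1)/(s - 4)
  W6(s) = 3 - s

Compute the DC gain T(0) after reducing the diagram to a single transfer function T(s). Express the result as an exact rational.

The answer is -3/28.

Reasoning:
[1] parallel reduction of W3, W4 gives (s - 2)/(2*s + 2)
[2] reduce the feedback loop with forward W2 and return (W3+W4) gives (-4*s^2 - 10*s - 6)/(5*s + 8)
[3] feedback reduction of W5, W6 gives (-1)/(2*s - 7)
[4] reduce the series chain W1, [W2/(1+W2*(W3+W4))], [W5/(1+W5*W6)] gives (6*s^3 + 11*s^2 - s - 6)/(10*s^3 - 29*s^2 - 37*s + 56)
The step-4 result is T(s). Setting s = 0: T(0) = -6/56 = -3/28.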